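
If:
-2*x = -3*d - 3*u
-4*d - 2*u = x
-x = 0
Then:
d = 0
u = 0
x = 0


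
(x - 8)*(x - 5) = x^2 - 13*x + 40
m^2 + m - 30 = (m - 5)*(m + 6)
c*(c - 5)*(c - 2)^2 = c^4 - 9*c^3 + 24*c^2 - 20*c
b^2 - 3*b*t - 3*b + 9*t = (b - 3)*(b - 3*t)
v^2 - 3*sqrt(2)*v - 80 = (v - 8*sqrt(2))*(v + 5*sqrt(2))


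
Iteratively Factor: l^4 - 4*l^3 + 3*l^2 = (l)*(l^3 - 4*l^2 + 3*l) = l*(l - 1)*(l^2 - 3*l) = l*(l - 3)*(l - 1)*(l)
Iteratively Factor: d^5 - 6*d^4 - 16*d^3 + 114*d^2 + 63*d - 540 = (d + 3)*(d^4 - 9*d^3 + 11*d^2 + 81*d - 180) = (d - 4)*(d + 3)*(d^3 - 5*d^2 - 9*d + 45) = (d - 4)*(d - 3)*(d + 3)*(d^2 - 2*d - 15) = (d - 4)*(d - 3)*(d + 3)^2*(d - 5)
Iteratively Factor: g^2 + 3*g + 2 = (g + 2)*(g + 1)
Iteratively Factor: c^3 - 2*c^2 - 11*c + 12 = (c - 1)*(c^2 - c - 12) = (c - 1)*(c + 3)*(c - 4)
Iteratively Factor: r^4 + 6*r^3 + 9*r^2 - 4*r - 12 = (r + 3)*(r^3 + 3*r^2 - 4) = (r + 2)*(r + 3)*(r^2 + r - 2) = (r + 2)^2*(r + 3)*(r - 1)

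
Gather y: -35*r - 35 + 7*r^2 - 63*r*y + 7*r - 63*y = 7*r^2 - 28*r + y*(-63*r - 63) - 35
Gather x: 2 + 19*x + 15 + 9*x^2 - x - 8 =9*x^2 + 18*x + 9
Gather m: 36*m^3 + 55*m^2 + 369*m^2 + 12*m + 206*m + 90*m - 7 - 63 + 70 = 36*m^3 + 424*m^2 + 308*m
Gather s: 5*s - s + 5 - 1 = 4*s + 4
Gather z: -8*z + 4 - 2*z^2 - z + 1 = -2*z^2 - 9*z + 5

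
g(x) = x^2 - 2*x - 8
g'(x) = 2*x - 2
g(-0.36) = -7.15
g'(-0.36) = -2.72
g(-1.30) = -3.71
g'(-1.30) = -4.60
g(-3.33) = 9.75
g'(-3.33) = -8.66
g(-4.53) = 21.58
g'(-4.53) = -11.06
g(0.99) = -9.00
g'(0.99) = -0.02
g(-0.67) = -6.21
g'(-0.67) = -3.34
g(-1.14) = -4.42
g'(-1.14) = -4.28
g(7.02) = 27.24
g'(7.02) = 12.04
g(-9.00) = 91.00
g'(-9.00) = -20.00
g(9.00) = 55.00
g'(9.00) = 16.00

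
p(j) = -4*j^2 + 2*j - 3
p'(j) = 2 - 8*j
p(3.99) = -58.70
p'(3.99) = -29.92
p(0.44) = -2.89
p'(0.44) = -1.52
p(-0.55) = -5.31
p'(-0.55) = 6.40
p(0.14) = -2.80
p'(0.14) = 0.88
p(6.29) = -148.68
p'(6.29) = -48.32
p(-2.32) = -29.17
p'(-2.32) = 20.56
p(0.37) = -2.81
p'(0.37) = -0.96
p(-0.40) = -4.44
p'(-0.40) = 5.20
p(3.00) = -33.00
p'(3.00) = -22.00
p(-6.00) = -159.00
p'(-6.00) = 50.00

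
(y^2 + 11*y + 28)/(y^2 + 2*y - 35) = (y + 4)/(y - 5)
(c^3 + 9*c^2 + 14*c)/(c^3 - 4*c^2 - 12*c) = (c + 7)/(c - 6)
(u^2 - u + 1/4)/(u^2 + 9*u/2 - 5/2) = (u - 1/2)/(u + 5)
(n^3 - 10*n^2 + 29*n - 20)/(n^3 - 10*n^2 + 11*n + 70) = (n^2 - 5*n + 4)/(n^2 - 5*n - 14)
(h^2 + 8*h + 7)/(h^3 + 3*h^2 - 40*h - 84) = (h + 1)/(h^2 - 4*h - 12)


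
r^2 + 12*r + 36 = (r + 6)^2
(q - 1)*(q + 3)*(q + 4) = q^3 + 6*q^2 + 5*q - 12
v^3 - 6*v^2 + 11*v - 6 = (v - 3)*(v - 2)*(v - 1)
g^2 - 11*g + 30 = (g - 6)*(g - 5)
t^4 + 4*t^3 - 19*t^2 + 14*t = t*(t - 2)*(t - 1)*(t + 7)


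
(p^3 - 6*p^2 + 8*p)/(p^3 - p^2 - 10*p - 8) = p*(p - 2)/(p^2 + 3*p + 2)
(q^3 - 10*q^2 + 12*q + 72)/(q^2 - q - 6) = (q^2 - 12*q + 36)/(q - 3)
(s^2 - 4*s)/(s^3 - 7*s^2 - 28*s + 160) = s/(s^2 - 3*s - 40)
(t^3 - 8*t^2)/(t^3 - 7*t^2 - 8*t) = t/(t + 1)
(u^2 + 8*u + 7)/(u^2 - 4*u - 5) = (u + 7)/(u - 5)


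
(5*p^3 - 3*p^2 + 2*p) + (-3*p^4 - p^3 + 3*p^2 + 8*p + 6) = -3*p^4 + 4*p^3 + 10*p + 6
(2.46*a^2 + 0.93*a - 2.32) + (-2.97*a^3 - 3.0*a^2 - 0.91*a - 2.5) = -2.97*a^3 - 0.54*a^2 + 0.02*a - 4.82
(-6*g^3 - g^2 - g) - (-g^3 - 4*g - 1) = -5*g^3 - g^2 + 3*g + 1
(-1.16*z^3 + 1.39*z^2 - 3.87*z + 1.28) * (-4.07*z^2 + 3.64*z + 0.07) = 4.7212*z^5 - 9.8797*z^4 + 20.7293*z^3 - 19.1991*z^2 + 4.3883*z + 0.0896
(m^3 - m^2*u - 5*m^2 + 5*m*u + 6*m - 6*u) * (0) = 0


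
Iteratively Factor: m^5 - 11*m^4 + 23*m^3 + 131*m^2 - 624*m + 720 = (m - 3)*(m^4 - 8*m^3 - m^2 + 128*m - 240) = (m - 3)^2*(m^3 - 5*m^2 - 16*m + 80) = (m - 4)*(m - 3)^2*(m^2 - m - 20) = (m - 5)*(m - 4)*(m - 3)^2*(m + 4)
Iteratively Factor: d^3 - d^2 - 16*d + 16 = (d - 1)*(d^2 - 16) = (d - 4)*(d - 1)*(d + 4)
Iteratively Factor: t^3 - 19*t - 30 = (t + 2)*(t^2 - 2*t - 15) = (t + 2)*(t + 3)*(t - 5)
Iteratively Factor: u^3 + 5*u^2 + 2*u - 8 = (u + 2)*(u^2 + 3*u - 4) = (u - 1)*(u + 2)*(u + 4)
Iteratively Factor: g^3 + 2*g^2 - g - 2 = (g + 2)*(g^2 - 1) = (g - 1)*(g + 2)*(g + 1)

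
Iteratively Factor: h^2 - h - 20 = (h - 5)*(h + 4)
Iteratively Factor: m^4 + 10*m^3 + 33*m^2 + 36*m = (m + 3)*(m^3 + 7*m^2 + 12*m) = (m + 3)^2*(m^2 + 4*m) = (m + 3)^2*(m + 4)*(m)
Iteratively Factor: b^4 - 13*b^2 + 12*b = (b + 4)*(b^3 - 4*b^2 + 3*b) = (b - 1)*(b + 4)*(b^2 - 3*b) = b*(b - 1)*(b + 4)*(b - 3)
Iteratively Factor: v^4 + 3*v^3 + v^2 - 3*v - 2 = (v + 1)*(v^3 + 2*v^2 - v - 2) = (v + 1)^2*(v^2 + v - 2) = (v + 1)^2*(v + 2)*(v - 1)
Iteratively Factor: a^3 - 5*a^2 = (a)*(a^2 - 5*a) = a^2*(a - 5)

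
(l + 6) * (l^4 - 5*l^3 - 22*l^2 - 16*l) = l^5 + l^4 - 52*l^3 - 148*l^2 - 96*l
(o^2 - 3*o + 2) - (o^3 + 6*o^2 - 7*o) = -o^3 - 5*o^2 + 4*o + 2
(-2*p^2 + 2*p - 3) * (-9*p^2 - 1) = 18*p^4 - 18*p^3 + 29*p^2 - 2*p + 3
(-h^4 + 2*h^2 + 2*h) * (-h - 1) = h^5 + h^4 - 2*h^3 - 4*h^2 - 2*h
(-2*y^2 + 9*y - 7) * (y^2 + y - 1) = -2*y^4 + 7*y^3 + 4*y^2 - 16*y + 7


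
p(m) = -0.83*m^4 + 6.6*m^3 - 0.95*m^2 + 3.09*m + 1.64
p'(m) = -3.32*m^3 + 19.8*m^2 - 1.9*m + 3.09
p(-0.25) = 0.70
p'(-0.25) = 4.85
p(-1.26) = -19.06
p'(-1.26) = 43.56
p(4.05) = 213.71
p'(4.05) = 99.62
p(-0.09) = 1.35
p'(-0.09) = 3.42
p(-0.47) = -0.75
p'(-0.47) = 8.70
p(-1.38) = -24.79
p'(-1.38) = 52.14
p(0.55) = 4.07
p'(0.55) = 7.48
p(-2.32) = -117.10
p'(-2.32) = 155.53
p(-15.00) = -64552.21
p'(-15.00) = 15691.59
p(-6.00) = -2552.38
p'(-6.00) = 1444.41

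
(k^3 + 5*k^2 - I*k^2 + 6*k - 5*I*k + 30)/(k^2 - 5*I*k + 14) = (k^2 + k*(5 - 3*I) - 15*I)/(k - 7*I)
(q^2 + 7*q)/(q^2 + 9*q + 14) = q/(q + 2)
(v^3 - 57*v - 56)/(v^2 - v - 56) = v + 1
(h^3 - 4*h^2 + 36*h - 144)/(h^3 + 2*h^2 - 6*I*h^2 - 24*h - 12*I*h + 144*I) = (h + 6*I)/(h + 6)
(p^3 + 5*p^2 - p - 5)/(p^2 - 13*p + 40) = (p^3 + 5*p^2 - p - 5)/(p^2 - 13*p + 40)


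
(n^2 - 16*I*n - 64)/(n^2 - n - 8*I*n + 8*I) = (n - 8*I)/(n - 1)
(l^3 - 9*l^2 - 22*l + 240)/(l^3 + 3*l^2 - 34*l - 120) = (l - 8)/(l + 4)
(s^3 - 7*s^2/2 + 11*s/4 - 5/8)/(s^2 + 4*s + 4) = (8*s^3 - 28*s^2 + 22*s - 5)/(8*(s^2 + 4*s + 4))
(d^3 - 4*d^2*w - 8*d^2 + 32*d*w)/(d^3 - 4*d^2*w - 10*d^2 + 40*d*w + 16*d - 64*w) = d/(d - 2)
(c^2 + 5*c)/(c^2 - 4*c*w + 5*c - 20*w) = c/(c - 4*w)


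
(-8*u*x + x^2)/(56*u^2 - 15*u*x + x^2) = x/(-7*u + x)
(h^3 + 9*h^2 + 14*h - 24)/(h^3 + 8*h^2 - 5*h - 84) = (h^2 + 5*h - 6)/(h^2 + 4*h - 21)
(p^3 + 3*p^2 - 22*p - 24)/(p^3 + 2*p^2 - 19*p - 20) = (p + 6)/(p + 5)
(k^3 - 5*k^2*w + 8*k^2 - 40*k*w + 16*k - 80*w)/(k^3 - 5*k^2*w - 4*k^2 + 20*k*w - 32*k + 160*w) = (k + 4)/(k - 8)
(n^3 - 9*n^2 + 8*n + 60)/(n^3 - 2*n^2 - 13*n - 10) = (n - 6)/(n + 1)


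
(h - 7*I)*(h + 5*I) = h^2 - 2*I*h + 35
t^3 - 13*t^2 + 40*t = t*(t - 8)*(t - 5)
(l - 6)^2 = l^2 - 12*l + 36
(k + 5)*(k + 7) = k^2 + 12*k + 35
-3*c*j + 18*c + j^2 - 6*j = (-3*c + j)*(j - 6)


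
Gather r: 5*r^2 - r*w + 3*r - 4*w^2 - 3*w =5*r^2 + r*(3 - w) - 4*w^2 - 3*w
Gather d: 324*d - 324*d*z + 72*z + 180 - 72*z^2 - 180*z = d*(324 - 324*z) - 72*z^2 - 108*z + 180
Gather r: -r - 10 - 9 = -r - 19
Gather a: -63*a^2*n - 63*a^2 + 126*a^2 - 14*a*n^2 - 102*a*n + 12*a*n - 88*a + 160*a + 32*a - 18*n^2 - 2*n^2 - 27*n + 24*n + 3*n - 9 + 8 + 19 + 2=a^2*(63 - 63*n) + a*(-14*n^2 - 90*n + 104) - 20*n^2 + 20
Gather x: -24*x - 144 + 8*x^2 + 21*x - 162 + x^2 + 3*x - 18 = 9*x^2 - 324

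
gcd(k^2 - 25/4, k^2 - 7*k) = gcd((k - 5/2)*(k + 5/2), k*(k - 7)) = 1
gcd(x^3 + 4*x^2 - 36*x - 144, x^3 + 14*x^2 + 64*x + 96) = x^2 + 10*x + 24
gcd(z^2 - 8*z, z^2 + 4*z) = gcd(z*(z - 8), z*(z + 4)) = z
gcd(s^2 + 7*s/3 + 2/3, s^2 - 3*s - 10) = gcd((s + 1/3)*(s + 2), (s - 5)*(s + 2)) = s + 2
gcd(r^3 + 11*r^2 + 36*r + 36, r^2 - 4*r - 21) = r + 3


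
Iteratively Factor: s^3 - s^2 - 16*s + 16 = (s - 4)*(s^2 + 3*s - 4) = (s - 4)*(s - 1)*(s + 4)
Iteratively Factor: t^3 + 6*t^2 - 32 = (t + 4)*(t^2 + 2*t - 8) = (t + 4)^2*(t - 2)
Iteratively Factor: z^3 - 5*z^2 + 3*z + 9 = (z - 3)*(z^2 - 2*z - 3) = (z - 3)^2*(z + 1)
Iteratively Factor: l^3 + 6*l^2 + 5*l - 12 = (l + 4)*(l^2 + 2*l - 3) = (l + 3)*(l + 4)*(l - 1)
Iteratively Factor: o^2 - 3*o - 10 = (o - 5)*(o + 2)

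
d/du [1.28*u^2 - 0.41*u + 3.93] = 2.56*u - 0.41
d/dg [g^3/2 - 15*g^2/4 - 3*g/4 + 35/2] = 3*g^2/2 - 15*g/2 - 3/4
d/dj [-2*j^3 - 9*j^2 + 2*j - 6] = -6*j^2 - 18*j + 2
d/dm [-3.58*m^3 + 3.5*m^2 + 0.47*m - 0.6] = -10.74*m^2 + 7.0*m + 0.47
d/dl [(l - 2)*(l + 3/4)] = 2*l - 5/4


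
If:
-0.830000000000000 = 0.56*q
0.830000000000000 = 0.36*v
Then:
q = -1.48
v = 2.31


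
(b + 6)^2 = b^2 + 12*b + 36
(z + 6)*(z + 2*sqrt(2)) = z^2 + 2*sqrt(2)*z + 6*z + 12*sqrt(2)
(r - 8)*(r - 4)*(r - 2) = r^3 - 14*r^2 + 56*r - 64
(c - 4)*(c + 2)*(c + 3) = c^3 + c^2 - 14*c - 24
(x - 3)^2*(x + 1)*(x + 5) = x^4 - 22*x^2 + 24*x + 45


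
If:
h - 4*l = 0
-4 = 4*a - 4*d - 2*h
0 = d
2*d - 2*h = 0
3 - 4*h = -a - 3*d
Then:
No Solution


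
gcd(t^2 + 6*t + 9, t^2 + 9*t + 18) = t + 3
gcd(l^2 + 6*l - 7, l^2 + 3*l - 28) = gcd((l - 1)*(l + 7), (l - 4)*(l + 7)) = l + 7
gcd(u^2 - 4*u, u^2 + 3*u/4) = u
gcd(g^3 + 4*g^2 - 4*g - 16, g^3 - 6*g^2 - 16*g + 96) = g + 4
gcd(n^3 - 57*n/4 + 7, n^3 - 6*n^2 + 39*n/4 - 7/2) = n^2 - 4*n + 7/4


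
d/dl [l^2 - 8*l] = 2*l - 8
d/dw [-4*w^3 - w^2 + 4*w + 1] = -12*w^2 - 2*w + 4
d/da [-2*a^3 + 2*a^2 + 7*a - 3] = -6*a^2 + 4*a + 7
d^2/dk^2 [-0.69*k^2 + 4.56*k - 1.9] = -1.38000000000000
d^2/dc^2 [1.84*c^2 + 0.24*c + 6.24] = 3.68000000000000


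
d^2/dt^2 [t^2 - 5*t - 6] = 2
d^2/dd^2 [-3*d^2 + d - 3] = -6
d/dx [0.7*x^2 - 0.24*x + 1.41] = 1.4*x - 0.24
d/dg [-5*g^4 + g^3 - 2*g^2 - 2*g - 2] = -20*g^3 + 3*g^2 - 4*g - 2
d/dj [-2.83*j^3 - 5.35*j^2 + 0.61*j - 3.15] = -8.49*j^2 - 10.7*j + 0.61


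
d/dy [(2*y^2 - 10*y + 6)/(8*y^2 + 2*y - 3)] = 6*(14*y^2 - 18*y + 3)/(64*y^4 + 32*y^3 - 44*y^2 - 12*y + 9)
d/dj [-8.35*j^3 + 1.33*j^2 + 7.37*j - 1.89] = -25.05*j^2 + 2.66*j + 7.37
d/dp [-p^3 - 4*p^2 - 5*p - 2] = -3*p^2 - 8*p - 5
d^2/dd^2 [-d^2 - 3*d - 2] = -2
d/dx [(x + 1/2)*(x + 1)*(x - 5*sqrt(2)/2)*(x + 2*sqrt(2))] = 4*x^3 - 3*sqrt(2)*x^2/2 + 9*x^2/2 - 19*x - 3*sqrt(2)*x/2 - 15 - sqrt(2)/4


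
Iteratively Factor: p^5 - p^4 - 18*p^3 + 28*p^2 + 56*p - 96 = (p - 2)*(p^4 + p^3 - 16*p^2 - 4*p + 48) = (p - 2)^2*(p^3 + 3*p^2 - 10*p - 24) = (p - 2)^2*(p + 2)*(p^2 + p - 12) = (p - 2)^2*(p + 2)*(p + 4)*(p - 3)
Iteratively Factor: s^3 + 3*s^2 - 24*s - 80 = (s - 5)*(s^2 + 8*s + 16) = (s - 5)*(s + 4)*(s + 4)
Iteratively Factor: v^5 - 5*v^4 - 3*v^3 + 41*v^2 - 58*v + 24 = (v - 4)*(v^4 - v^3 - 7*v^2 + 13*v - 6) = (v - 4)*(v - 2)*(v^3 + v^2 - 5*v + 3) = (v - 4)*(v - 2)*(v + 3)*(v^2 - 2*v + 1) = (v - 4)*(v - 2)*(v - 1)*(v + 3)*(v - 1)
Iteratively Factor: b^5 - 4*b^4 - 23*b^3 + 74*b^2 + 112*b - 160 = (b + 4)*(b^4 - 8*b^3 + 9*b^2 + 38*b - 40) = (b - 1)*(b + 4)*(b^3 - 7*b^2 + 2*b + 40) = (b - 1)*(b + 2)*(b + 4)*(b^2 - 9*b + 20) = (b - 5)*(b - 1)*(b + 2)*(b + 4)*(b - 4)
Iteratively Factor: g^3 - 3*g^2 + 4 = (g - 2)*(g^2 - g - 2) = (g - 2)^2*(g + 1)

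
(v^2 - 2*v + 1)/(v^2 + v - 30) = (v^2 - 2*v + 1)/(v^2 + v - 30)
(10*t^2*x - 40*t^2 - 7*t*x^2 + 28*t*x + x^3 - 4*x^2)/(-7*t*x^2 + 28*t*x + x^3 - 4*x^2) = (10*t^2 - 7*t*x + x^2)/(x*(-7*t + x))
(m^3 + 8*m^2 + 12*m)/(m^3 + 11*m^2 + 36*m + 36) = m/(m + 3)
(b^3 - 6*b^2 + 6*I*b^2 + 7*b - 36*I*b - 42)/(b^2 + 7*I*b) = b - 6 - I + 6*I/b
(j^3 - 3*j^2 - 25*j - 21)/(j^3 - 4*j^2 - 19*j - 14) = (j + 3)/(j + 2)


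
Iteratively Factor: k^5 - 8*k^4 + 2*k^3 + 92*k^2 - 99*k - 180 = (k - 4)*(k^4 - 4*k^3 - 14*k^2 + 36*k + 45) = (k - 4)*(k + 3)*(k^3 - 7*k^2 + 7*k + 15) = (k - 5)*(k - 4)*(k + 3)*(k^2 - 2*k - 3) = (k - 5)*(k - 4)*(k + 1)*(k + 3)*(k - 3)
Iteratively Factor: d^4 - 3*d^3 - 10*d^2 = (d - 5)*(d^3 + 2*d^2) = d*(d - 5)*(d^2 + 2*d) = d^2*(d - 5)*(d + 2)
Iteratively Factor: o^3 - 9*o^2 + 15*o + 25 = (o + 1)*(o^2 - 10*o + 25) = (o - 5)*(o + 1)*(o - 5)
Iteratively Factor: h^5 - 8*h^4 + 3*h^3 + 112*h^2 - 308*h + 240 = (h + 4)*(h^4 - 12*h^3 + 51*h^2 - 92*h + 60) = (h - 2)*(h + 4)*(h^3 - 10*h^2 + 31*h - 30) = (h - 2)^2*(h + 4)*(h^2 - 8*h + 15) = (h - 5)*(h - 2)^2*(h + 4)*(h - 3)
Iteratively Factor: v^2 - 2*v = (v)*(v - 2)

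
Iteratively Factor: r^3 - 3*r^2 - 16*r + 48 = (r - 4)*(r^2 + r - 12) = (r - 4)*(r + 4)*(r - 3)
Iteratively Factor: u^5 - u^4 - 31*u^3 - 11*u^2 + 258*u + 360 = (u + 2)*(u^4 - 3*u^3 - 25*u^2 + 39*u + 180) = (u - 5)*(u + 2)*(u^3 + 2*u^2 - 15*u - 36) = (u - 5)*(u + 2)*(u + 3)*(u^2 - u - 12) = (u - 5)*(u - 4)*(u + 2)*(u + 3)*(u + 3)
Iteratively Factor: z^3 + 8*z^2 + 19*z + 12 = (z + 4)*(z^2 + 4*z + 3) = (z + 1)*(z + 4)*(z + 3)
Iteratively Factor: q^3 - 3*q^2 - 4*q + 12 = (q + 2)*(q^2 - 5*q + 6) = (q - 2)*(q + 2)*(q - 3)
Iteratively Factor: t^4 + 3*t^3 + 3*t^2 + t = (t + 1)*(t^3 + 2*t^2 + t) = t*(t + 1)*(t^2 + 2*t + 1) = t*(t + 1)^2*(t + 1)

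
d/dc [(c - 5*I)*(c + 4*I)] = 2*c - I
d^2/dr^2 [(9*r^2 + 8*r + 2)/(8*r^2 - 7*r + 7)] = 2*(1016*r^3 - 1128*r^2 - 1680*r + 819)/(512*r^6 - 1344*r^5 + 2520*r^4 - 2695*r^3 + 2205*r^2 - 1029*r + 343)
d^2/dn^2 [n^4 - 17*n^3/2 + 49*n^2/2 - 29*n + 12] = 12*n^2 - 51*n + 49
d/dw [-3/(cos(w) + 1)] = -3*sin(w)/(cos(w) + 1)^2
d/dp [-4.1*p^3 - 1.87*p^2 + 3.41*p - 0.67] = -12.3*p^2 - 3.74*p + 3.41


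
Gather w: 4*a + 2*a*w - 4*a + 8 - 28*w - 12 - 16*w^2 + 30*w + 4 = -16*w^2 + w*(2*a + 2)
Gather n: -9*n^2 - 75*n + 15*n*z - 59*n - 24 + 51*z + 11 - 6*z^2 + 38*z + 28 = -9*n^2 + n*(15*z - 134) - 6*z^2 + 89*z + 15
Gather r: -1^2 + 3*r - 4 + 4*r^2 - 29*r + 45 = 4*r^2 - 26*r + 40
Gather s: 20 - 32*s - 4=16 - 32*s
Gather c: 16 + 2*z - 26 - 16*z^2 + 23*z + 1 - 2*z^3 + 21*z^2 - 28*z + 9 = -2*z^3 + 5*z^2 - 3*z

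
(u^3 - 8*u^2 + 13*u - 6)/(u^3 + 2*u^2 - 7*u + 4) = (u - 6)/(u + 4)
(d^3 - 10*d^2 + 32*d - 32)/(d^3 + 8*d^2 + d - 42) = (d^2 - 8*d + 16)/(d^2 + 10*d + 21)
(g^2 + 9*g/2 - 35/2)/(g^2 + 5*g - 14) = (g - 5/2)/(g - 2)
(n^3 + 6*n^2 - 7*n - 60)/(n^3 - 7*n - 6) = (n^2 + 9*n + 20)/(n^2 + 3*n + 2)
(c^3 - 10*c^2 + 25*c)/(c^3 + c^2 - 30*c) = (c - 5)/(c + 6)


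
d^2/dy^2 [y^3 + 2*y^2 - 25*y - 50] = 6*y + 4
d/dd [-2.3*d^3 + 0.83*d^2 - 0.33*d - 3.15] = -6.9*d^2 + 1.66*d - 0.33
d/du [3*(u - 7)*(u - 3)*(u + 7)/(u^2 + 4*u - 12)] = 3*u*(u^3 + 8*u^2 + u - 222)/(u^4 + 8*u^3 - 8*u^2 - 96*u + 144)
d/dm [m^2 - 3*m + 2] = 2*m - 3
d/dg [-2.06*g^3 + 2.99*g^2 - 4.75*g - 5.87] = -6.18*g^2 + 5.98*g - 4.75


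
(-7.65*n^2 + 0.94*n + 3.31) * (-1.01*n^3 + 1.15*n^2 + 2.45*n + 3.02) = 7.7265*n^5 - 9.7469*n^4 - 21.0046*n^3 - 16.9935*n^2 + 10.9483*n + 9.9962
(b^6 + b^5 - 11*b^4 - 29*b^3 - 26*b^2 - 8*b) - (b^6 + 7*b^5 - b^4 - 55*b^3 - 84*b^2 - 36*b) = -6*b^5 - 10*b^4 + 26*b^3 + 58*b^2 + 28*b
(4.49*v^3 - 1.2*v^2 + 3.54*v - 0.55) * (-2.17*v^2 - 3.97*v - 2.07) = -9.7433*v^5 - 15.2213*v^4 - 12.2121*v^3 - 10.3763*v^2 - 5.1443*v + 1.1385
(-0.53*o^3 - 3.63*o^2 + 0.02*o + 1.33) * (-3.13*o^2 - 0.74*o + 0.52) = 1.6589*o^5 + 11.7541*o^4 + 2.348*o^3 - 6.0653*o^2 - 0.9738*o + 0.6916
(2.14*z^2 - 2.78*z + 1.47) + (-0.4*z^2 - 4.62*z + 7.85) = 1.74*z^2 - 7.4*z + 9.32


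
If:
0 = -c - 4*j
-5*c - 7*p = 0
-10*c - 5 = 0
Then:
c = -1/2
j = 1/8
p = 5/14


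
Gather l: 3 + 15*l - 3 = 15*l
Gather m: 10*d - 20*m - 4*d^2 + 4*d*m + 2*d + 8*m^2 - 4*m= -4*d^2 + 12*d + 8*m^2 + m*(4*d - 24)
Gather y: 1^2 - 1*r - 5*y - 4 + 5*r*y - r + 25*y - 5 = -2*r + y*(5*r + 20) - 8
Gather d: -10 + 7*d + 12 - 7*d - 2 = 0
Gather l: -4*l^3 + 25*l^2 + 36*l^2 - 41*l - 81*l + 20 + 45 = -4*l^3 + 61*l^2 - 122*l + 65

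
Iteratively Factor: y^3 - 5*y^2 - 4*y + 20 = (y - 2)*(y^2 - 3*y - 10) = (y - 5)*(y - 2)*(y + 2)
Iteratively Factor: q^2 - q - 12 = (q + 3)*(q - 4)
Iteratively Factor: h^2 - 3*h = (h)*(h - 3)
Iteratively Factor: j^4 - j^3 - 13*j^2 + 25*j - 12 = (j - 1)*(j^3 - 13*j + 12) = (j - 1)^2*(j^2 + j - 12) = (j - 1)^2*(j + 4)*(j - 3)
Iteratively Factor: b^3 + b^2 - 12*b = (b - 3)*(b^2 + 4*b) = (b - 3)*(b + 4)*(b)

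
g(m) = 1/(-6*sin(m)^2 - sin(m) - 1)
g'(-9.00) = 1.39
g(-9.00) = -0.62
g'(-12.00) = 0.59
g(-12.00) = -0.31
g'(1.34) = 0.05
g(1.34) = -0.13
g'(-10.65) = -0.08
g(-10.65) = -0.14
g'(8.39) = -0.15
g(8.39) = -0.16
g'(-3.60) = -0.83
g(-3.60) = -0.38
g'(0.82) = 0.27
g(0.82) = -0.20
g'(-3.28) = -1.68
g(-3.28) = -0.80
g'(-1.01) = -0.25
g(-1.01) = -0.22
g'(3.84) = 0.64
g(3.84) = -0.35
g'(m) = (12*sin(m)*cos(m) + cos(m))/(-6*sin(m)^2 - sin(m) - 1)^2 = (12*sin(m) + 1)*cos(m)/(6*sin(m)^2 + sin(m) + 1)^2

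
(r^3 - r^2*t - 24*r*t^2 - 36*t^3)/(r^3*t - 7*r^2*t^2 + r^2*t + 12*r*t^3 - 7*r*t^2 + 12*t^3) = (r^3 - r^2*t - 24*r*t^2 - 36*t^3)/(t*(r^3 - 7*r^2*t + r^2 + 12*r*t^2 - 7*r*t + 12*t^2))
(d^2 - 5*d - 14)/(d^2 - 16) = (d^2 - 5*d - 14)/(d^2 - 16)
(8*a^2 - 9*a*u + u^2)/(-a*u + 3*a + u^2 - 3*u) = (-8*a + u)/(u - 3)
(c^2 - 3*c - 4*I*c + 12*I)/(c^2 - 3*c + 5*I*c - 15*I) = (c - 4*I)/(c + 5*I)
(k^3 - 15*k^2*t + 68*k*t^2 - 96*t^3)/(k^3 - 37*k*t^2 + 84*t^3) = (k - 8*t)/(k + 7*t)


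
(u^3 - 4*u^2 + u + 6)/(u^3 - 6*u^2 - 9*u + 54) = (u^2 - u - 2)/(u^2 - 3*u - 18)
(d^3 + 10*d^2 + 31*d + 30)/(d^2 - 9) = (d^2 + 7*d + 10)/(d - 3)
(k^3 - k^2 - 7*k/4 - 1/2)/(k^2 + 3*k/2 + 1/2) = (k^2 - 3*k/2 - 1)/(k + 1)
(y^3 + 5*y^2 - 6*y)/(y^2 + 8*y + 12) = y*(y - 1)/(y + 2)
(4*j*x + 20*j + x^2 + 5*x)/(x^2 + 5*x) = (4*j + x)/x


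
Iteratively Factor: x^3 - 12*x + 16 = (x - 2)*(x^2 + 2*x - 8) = (x - 2)*(x + 4)*(x - 2)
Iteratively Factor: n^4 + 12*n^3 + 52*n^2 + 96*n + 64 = (n + 4)*(n^3 + 8*n^2 + 20*n + 16) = (n + 2)*(n + 4)*(n^2 + 6*n + 8) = (n + 2)*(n + 4)^2*(n + 2)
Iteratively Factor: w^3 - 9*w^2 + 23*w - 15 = (w - 1)*(w^2 - 8*w + 15) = (w - 5)*(w - 1)*(w - 3)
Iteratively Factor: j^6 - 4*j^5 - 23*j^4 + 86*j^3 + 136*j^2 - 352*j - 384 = (j - 3)*(j^5 - j^4 - 26*j^3 + 8*j^2 + 160*j + 128) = (j - 4)*(j - 3)*(j^4 + 3*j^3 - 14*j^2 - 48*j - 32) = (j - 4)*(j - 3)*(j + 2)*(j^3 + j^2 - 16*j - 16) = (j - 4)^2*(j - 3)*(j + 2)*(j^2 + 5*j + 4) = (j - 4)^2*(j - 3)*(j + 1)*(j + 2)*(j + 4)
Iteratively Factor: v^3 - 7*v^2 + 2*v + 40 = (v - 4)*(v^2 - 3*v - 10) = (v - 4)*(v + 2)*(v - 5)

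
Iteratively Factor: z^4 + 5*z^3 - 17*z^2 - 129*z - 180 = (z - 5)*(z^3 + 10*z^2 + 33*z + 36) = (z - 5)*(z + 3)*(z^2 + 7*z + 12) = (z - 5)*(z + 3)*(z + 4)*(z + 3)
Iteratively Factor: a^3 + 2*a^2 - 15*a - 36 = (a + 3)*(a^2 - a - 12) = (a - 4)*(a + 3)*(a + 3)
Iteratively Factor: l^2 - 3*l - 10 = (l + 2)*(l - 5)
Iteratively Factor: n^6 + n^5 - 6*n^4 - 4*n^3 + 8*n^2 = (n + 2)*(n^5 - n^4 - 4*n^3 + 4*n^2) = n*(n + 2)*(n^4 - n^3 - 4*n^2 + 4*n) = n*(n - 1)*(n + 2)*(n^3 - 4*n) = n*(n - 2)*(n - 1)*(n + 2)*(n^2 + 2*n) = n^2*(n - 2)*(n - 1)*(n + 2)*(n + 2)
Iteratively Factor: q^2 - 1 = (q + 1)*(q - 1)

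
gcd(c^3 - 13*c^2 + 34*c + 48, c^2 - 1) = c + 1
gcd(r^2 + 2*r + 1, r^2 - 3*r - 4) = r + 1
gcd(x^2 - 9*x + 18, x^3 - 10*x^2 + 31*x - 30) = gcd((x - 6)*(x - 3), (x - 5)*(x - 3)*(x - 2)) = x - 3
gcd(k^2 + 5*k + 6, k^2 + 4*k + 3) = k + 3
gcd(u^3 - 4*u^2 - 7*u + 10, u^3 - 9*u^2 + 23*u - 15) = u^2 - 6*u + 5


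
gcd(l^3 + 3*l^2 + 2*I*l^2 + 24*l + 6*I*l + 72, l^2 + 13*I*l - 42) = l + 6*I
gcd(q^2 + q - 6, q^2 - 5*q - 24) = q + 3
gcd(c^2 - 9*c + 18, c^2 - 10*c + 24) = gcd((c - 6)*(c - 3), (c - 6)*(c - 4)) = c - 6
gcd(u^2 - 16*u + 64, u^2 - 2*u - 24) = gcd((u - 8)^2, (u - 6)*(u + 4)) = 1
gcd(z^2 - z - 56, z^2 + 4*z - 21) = z + 7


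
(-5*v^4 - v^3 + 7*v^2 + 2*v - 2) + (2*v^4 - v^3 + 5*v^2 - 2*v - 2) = -3*v^4 - 2*v^3 + 12*v^2 - 4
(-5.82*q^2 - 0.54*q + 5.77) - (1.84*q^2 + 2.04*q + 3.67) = -7.66*q^2 - 2.58*q + 2.1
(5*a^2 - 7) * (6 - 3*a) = -15*a^3 + 30*a^2 + 21*a - 42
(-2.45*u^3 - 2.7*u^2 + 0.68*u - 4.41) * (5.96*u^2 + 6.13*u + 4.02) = -14.602*u^5 - 31.1105*u^4 - 22.3472*u^3 - 32.9692*u^2 - 24.2997*u - 17.7282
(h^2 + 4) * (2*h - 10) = 2*h^3 - 10*h^2 + 8*h - 40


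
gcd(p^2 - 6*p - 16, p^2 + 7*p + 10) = p + 2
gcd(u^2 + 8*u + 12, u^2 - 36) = u + 6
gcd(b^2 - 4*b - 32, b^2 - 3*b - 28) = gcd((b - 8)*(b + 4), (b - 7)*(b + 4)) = b + 4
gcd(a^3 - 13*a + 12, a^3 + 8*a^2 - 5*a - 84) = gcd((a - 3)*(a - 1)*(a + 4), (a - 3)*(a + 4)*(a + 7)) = a^2 + a - 12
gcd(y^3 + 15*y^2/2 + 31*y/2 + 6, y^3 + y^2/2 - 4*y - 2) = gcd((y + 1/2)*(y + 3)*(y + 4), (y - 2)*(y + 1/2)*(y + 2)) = y + 1/2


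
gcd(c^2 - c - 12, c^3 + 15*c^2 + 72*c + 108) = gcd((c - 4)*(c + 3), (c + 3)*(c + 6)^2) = c + 3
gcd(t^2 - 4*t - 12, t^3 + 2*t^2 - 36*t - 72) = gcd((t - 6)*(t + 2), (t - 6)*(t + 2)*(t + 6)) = t^2 - 4*t - 12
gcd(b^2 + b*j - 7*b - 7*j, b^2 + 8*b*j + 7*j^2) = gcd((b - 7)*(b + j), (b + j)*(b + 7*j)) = b + j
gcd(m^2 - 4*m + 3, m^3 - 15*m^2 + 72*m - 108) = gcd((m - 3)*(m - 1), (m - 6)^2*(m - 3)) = m - 3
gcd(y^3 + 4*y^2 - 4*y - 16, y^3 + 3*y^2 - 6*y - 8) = y^2 + 2*y - 8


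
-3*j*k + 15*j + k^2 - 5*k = (-3*j + k)*(k - 5)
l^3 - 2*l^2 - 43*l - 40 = (l - 8)*(l + 1)*(l + 5)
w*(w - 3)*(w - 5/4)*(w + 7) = w^4 + 11*w^3/4 - 26*w^2 + 105*w/4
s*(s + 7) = s^2 + 7*s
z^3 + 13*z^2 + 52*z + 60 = (z + 2)*(z + 5)*(z + 6)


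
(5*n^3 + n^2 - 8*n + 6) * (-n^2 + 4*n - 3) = -5*n^5 + 19*n^4 - 3*n^3 - 41*n^2 + 48*n - 18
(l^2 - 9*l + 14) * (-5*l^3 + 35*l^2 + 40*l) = -5*l^5 + 80*l^4 - 345*l^3 + 130*l^2 + 560*l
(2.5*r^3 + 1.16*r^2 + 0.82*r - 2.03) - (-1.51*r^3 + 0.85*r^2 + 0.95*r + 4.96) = 4.01*r^3 + 0.31*r^2 - 0.13*r - 6.99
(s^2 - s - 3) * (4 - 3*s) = -3*s^3 + 7*s^2 + 5*s - 12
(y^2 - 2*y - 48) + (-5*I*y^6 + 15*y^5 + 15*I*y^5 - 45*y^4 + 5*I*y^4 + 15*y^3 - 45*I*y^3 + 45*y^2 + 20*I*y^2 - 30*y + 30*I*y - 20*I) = -5*I*y^6 + 15*y^5 + 15*I*y^5 - 45*y^4 + 5*I*y^4 + 15*y^3 - 45*I*y^3 + 46*y^2 + 20*I*y^2 - 32*y + 30*I*y - 48 - 20*I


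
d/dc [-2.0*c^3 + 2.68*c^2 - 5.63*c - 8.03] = -6.0*c^2 + 5.36*c - 5.63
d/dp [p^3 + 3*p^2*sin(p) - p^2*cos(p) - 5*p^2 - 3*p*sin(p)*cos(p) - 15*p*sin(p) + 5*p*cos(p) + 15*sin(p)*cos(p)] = p^2*sin(p) + 3*p^2*cos(p) + 3*p^2 + p*sin(p) - 17*p*cos(p) - 3*p*cos(2*p) - 10*p - 15*sin(p) - 3*sin(2*p)/2 + 5*cos(p) + 15*cos(2*p)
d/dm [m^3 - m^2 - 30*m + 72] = 3*m^2 - 2*m - 30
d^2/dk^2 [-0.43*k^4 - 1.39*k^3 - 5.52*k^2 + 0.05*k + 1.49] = -5.16*k^2 - 8.34*k - 11.04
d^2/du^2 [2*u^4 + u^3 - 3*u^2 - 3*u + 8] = 24*u^2 + 6*u - 6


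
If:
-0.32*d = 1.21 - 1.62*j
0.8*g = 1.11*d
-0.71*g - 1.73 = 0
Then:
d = -1.76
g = -2.44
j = 0.40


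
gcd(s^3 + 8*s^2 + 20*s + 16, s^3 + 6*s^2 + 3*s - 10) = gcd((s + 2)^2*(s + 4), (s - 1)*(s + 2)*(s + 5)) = s + 2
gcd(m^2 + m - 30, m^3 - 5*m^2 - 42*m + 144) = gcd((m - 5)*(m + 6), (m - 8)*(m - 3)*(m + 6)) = m + 6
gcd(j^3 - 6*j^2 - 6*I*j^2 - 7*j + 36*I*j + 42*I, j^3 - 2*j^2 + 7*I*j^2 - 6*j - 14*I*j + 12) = 1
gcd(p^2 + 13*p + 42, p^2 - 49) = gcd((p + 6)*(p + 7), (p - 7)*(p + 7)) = p + 7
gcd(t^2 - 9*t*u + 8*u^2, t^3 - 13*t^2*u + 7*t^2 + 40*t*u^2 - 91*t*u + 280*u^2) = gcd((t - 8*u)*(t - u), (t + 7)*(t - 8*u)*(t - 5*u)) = t - 8*u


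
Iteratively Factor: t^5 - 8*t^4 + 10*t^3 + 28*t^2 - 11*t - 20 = (t + 1)*(t^4 - 9*t^3 + 19*t^2 + 9*t - 20) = (t - 5)*(t + 1)*(t^3 - 4*t^2 - t + 4) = (t - 5)*(t + 1)^2*(t^2 - 5*t + 4) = (t - 5)*(t - 1)*(t + 1)^2*(t - 4)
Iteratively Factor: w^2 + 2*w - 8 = (w + 4)*(w - 2)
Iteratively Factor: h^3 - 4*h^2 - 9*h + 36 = (h - 3)*(h^2 - h - 12) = (h - 4)*(h - 3)*(h + 3)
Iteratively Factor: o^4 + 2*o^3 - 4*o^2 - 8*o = (o - 2)*(o^3 + 4*o^2 + 4*o) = (o - 2)*(o + 2)*(o^2 + 2*o) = o*(o - 2)*(o + 2)*(o + 2)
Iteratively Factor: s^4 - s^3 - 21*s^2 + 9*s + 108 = (s + 3)*(s^3 - 4*s^2 - 9*s + 36) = (s + 3)^2*(s^2 - 7*s + 12) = (s - 3)*(s + 3)^2*(s - 4)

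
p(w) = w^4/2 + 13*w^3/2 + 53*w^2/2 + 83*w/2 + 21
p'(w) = 2*w^3 + 39*w^2/2 + 53*w + 83/2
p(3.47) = 828.16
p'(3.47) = 543.77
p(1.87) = 239.89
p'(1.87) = 221.88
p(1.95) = 258.12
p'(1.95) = 233.83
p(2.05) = 282.27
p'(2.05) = 249.33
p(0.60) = 56.91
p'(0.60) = 80.75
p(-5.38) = -28.54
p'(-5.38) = 9.33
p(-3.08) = -0.35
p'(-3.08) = 4.81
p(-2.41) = 0.78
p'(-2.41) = -0.97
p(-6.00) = -30.00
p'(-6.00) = -6.50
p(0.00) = 21.00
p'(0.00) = 41.50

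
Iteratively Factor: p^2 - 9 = (p - 3)*(p + 3)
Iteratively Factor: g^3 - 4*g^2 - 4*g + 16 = (g - 4)*(g^2 - 4) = (g - 4)*(g - 2)*(g + 2)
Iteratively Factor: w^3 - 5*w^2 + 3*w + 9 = (w - 3)*(w^2 - 2*w - 3) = (w - 3)^2*(w + 1)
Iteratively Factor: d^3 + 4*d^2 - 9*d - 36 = (d + 3)*(d^2 + d - 12) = (d - 3)*(d + 3)*(d + 4)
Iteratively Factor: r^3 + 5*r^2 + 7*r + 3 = (r + 1)*(r^2 + 4*r + 3) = (r + 1)^2*(r + 3)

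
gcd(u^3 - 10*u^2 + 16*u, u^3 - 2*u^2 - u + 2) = u - 2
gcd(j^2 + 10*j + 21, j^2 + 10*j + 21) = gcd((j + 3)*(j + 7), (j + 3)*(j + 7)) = j^2 + 10*j + 21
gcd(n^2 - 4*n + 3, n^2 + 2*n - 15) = n - 3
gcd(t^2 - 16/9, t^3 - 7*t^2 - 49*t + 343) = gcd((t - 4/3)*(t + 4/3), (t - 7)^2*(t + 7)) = 1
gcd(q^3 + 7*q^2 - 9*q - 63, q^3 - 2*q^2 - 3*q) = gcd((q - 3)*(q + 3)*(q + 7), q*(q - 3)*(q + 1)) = q - 3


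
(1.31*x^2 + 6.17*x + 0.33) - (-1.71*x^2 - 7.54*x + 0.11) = 3.02*x^2 + 13.71*x + 0.22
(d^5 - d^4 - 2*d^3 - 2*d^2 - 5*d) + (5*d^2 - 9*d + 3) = d^5 - d^4 - 2*d^3 + 3*d^2 - 14*d + 3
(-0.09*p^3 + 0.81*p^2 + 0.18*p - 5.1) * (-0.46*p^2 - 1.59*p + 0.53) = 0.0414*p^5 - 0.2295*p^4 - 1.4184*p^3 + 2.4891*p^2 + 8.2044*p - 2.703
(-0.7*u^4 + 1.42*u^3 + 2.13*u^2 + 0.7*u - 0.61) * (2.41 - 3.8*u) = 2.66*u^5 - 7.083*u^4 - 4.6718*u^3 + 2.4733*u^2 + 4.005*u - 1.4701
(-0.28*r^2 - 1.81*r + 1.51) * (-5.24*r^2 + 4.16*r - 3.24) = 1.4672*r^4 + 8.3196*r^3 - 14.5348*r^2 + 12.146*r - 4.8924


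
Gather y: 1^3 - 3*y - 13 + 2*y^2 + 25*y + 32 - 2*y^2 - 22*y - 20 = 0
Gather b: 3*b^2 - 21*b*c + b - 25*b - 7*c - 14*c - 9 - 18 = 3*b^2 + b*(-21*c - 24) - 21*c - 27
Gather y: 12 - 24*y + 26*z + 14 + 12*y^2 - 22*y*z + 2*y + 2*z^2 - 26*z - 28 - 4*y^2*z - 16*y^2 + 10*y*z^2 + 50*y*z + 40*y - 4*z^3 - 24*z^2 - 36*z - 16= y^2*(-4*z - 4) + y*(10*z^2 + 28*z + 18) - 4*z^3 - 22*z^2 - 36*z - 18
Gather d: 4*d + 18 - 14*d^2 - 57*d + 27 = -14*d^2 - 53*d + 45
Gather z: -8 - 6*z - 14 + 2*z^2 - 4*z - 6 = 2*z^2 - 10*z - 28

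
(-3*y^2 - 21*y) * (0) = 0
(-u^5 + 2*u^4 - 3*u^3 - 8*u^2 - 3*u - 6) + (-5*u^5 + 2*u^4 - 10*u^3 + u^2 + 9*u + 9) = -6*u^5 + 4*u^4 - 13*u^3 - 7*u^2 + 6*u + 3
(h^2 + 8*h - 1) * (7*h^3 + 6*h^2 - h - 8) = 7*h^5 + 62*h^4 + 40*h^3 - 22*h^2 - 63*h + 8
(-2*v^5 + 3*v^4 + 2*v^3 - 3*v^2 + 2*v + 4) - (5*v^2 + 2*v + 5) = -2*v^5 + 3*v^4 + 2*v^3 - 8*v^2 - 1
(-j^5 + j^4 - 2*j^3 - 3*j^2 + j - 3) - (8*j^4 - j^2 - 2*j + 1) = -j^5 - 7*j^4 - 2*j^3 - 2*j^2 + 3*j - 4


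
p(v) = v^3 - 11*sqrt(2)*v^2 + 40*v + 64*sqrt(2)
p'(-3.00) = 160.34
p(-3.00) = -196.50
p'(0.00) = 40.00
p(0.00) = 90.51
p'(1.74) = -5.05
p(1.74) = 118.28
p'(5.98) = -38.77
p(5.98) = -12.74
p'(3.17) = -28.48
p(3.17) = 92.84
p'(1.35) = 3.47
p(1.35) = 118.62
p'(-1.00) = 74.11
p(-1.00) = 33.95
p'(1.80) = -6.28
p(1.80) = 117.94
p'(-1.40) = 89.44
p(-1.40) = 1.28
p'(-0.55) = 58.02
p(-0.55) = 63.64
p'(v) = 3*v^2 - 22*sqrt(2)*v + 40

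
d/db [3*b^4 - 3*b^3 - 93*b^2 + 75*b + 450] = 12*b^3 - 9*b^2 - 186*b + 75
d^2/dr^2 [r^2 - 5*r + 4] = 2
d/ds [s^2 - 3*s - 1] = 2*s - 3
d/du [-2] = 0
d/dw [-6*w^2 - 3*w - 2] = -12*w - 3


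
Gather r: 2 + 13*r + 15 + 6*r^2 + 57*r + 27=6*r^2 + 70*r + 44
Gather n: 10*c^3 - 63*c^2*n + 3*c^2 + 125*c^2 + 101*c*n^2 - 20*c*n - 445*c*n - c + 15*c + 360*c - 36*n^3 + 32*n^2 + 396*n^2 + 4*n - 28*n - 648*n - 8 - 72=10*c^3 + 128*c^2 + 374*c - 36*n^3 + n^2*(101*c + 428) + n*(-63*c^2 - 465*c - 672) - 80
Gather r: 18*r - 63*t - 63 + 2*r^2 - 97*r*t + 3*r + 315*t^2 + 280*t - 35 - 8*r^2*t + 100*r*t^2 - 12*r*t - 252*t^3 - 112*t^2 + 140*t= r^2*(2 - 8*t) + r*(100*t^2 - 109*t + 21) - 252*t^3 + 203*t^2 + 357*t - 98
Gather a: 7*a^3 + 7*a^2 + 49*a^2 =7*a^3 + 56*a^2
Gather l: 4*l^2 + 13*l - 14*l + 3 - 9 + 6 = 4*l^2 - l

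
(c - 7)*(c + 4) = c^2 - 3*c - 28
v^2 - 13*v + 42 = (v - 7)*(v - 6)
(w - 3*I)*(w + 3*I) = w^2 + 9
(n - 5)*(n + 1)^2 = n^3 - 3*n^2 - 9*n - 5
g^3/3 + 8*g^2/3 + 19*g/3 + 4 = (g/3 + 1)*(g + 1)*(g + 4)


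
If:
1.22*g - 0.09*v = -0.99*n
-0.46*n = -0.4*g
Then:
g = 0.0432511491851233*v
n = 0.0376096949435855*v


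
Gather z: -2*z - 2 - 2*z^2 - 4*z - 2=-2*z^2 - 6*z - 4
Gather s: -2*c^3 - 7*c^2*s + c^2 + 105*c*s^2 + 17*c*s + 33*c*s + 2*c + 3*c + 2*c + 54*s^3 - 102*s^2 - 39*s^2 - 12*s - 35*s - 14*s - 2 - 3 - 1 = -2*c^3 + c^2 + 7*c + 54*s^3 + s^2*(105*c - 141) + s*(-7*c^2 + 50*c - 61) - 6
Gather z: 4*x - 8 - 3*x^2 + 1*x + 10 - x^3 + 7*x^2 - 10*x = -x^3 + 4*x^2 - 5*x + 2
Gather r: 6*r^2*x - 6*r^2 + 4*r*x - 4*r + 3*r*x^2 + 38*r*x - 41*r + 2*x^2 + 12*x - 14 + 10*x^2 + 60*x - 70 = r^2*(6*x - 6) + r*(3*x^2 + 42*x - 45) + 12*x^2 + 72*x - 84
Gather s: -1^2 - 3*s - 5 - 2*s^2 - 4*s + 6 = -2*s^2 - 7*s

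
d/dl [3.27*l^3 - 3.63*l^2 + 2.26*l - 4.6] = 9.81*l^2 - 7.26*l + 2.26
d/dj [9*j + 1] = 9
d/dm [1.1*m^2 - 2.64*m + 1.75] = 2.2*m - 2.64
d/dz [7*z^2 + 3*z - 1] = 14*z + 3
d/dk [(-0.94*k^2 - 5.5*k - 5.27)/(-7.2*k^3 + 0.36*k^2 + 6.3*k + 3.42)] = (-6.768*k^4 - 79.2*k^3 - 117.774*k^2 - 2.6352*k + 14.391)/(51.84*k^6 - 5.184*k^5 - 90.5904*k^4 - 44.712*k^3 + 42.1524*k^2 + 43.092*k + 11.6964)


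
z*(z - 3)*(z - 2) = z^3 - 5*z^2 + 6*z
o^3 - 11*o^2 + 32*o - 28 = (o - 7)*(o - 2)^2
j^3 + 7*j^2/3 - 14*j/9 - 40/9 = (j - 4/3)*(j + 5/3)*(j + 2)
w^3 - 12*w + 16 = (w - 2)^2*(w + 4)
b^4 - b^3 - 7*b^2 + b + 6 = (b - 3)*(b - 1)*(b + 1)*(b + 2)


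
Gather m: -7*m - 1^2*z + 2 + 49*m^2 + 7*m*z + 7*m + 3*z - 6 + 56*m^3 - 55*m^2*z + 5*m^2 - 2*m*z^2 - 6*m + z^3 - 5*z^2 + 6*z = 56*m^3 + m^2*(54 - 55*z) + m*(-2*z^2 + 7*z - 6) + z^3 - 5*z^2 + 8*z - 4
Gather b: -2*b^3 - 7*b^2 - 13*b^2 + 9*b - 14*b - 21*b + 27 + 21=-2*b^3 - 20*b^2 - 26*b + 48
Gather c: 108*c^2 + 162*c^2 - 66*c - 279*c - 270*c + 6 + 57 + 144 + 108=270*c^2 - 615*c + 315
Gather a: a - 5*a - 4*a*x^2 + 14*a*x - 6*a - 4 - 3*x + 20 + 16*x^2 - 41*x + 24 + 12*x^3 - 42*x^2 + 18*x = a*(-4*x^2 + 14*x - 10) + 12*x^3 - 26*x^2 - 26*x + 40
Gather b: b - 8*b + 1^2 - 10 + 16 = 7 - 7*b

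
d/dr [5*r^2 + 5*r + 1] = 10*r + 5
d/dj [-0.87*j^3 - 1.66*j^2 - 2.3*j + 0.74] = -2.61*j^2 - 3.32*j - 2.3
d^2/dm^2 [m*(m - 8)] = 2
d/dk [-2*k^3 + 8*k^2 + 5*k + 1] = -6*k^2 + 16*k + 5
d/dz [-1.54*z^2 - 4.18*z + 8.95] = -3.08*z - 4.18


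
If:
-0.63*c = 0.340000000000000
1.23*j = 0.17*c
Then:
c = -0.54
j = -0.07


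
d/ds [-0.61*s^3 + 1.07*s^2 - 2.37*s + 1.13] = -1.83*s^2 + 2.14*s - 2.37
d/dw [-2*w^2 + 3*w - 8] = 3 - 4*w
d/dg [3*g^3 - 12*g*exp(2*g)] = 9*g^2 - 24*g*exp(2*g) - 12*exp(2*g)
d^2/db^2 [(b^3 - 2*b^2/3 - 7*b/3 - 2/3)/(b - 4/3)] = 2*(27*b^3 - 108*b^2 + 144*b - 134)/(27*b^3 - 108*b^2 + 144*b - 64)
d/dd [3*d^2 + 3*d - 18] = 6*d + 3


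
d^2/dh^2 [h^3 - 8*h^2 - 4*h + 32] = 6*h - 16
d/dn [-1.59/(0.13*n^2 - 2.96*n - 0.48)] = (0.4134*n - 4.7064)/(-0.13*n^2 + 2.96*n + 0.48)^2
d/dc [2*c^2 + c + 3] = 4*c + 1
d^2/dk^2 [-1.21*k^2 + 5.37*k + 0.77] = -2.42000000000000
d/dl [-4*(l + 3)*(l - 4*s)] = -8*l + 16*s - 12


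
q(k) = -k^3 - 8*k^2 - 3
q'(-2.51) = 21.26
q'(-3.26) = 20.28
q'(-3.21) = 20.45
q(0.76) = -8.06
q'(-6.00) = -12.00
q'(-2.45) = 21.19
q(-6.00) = -75.00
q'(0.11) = -1.80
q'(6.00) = -204.00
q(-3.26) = -53.37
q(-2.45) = -36.31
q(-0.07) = -3.04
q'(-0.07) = 1.11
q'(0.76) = -13.89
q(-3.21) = -52.36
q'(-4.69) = 9.05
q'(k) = -3*k^2 - 16*k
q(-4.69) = -75.81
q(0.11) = -3.10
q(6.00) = -507.00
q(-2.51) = -37.59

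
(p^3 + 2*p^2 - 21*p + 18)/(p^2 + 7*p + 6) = (p^2 - 4*p + 3)/(p + 1)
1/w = 1/w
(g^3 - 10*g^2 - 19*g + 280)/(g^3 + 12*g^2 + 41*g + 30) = (g^2 - 15*g + 56)/(g^2 + 7*g + 6)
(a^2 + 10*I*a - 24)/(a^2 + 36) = (a + 4*I)/(a - 6*I)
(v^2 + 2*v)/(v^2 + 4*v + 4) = v/(v + 2)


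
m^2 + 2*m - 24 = (m - 4)*(m + 6)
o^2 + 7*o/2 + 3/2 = (o + 1/2)*(o + 3)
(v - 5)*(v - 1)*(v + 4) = v^3 - 2*v^2 - 19*v + 20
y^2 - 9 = (y - 3)*(y + 3)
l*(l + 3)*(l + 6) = l^3 + 9*l^2 + 18*l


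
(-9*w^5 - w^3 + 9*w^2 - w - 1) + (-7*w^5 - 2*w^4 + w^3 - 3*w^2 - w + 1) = -16*w^5 - 2*w^4 + 6*w^2 - 2*w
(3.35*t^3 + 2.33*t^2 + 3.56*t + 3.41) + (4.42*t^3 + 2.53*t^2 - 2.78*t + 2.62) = 7.77*t^3 + 4.86*t^2 + 0.78*t + 6.03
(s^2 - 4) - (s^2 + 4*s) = -4*s - 4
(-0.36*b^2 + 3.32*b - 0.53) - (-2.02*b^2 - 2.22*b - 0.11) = 1.66*b^2 + 5.54*b - 0.42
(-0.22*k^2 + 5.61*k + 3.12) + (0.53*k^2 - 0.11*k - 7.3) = 0.31*k^2 + 5.5*k - 4.18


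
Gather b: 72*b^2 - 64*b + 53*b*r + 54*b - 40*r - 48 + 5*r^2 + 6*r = 72*b^2 + b*(53*r - 10) + 5*r^2 - 34*r - 48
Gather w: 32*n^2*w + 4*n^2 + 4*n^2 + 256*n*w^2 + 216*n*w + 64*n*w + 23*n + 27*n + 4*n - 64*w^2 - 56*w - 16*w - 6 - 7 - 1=8*n^2 + 54*n + w^2*(256*n - 64) + w*(32*n^2 + 280*n - 72) - 14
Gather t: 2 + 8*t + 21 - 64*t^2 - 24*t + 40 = -64*t^2 - 16*t + 63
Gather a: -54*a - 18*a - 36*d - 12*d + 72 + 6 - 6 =-72*a - 48*d + 72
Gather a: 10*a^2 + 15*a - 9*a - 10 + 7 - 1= 10*a^2 + 6*a - 4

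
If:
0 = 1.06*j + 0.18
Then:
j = -0.17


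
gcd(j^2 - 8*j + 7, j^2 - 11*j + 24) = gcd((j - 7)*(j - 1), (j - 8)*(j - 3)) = 1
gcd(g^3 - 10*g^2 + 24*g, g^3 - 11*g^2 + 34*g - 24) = g^2 - 10*g + 24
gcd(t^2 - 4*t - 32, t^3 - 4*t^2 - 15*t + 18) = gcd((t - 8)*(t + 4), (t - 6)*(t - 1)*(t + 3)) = 1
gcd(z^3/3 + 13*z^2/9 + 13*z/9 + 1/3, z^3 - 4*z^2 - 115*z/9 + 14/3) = 1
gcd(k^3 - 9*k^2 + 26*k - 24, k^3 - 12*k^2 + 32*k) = k - 4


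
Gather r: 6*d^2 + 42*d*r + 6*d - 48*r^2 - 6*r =6*d^2 + 6*d - 48*r^2 + r*(42*d - 6)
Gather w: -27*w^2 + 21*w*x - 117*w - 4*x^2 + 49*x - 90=-27*w^2 + w*(21*x - 117) - 4*x^2 + 49*x - 90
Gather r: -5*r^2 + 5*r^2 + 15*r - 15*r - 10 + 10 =0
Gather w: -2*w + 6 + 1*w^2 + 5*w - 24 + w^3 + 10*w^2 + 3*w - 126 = w^3 + 11*w^2 + 6*w - 144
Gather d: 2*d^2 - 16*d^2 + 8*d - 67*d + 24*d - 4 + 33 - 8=-14*d^2 - 35*d + 21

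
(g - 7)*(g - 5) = g^2 - 12*g + 35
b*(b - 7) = b^2 - 7*b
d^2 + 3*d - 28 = (d - 4)*(d + 7)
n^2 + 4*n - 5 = (n - 1)*(n + 5)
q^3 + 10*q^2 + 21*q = q*(q + 3)*(q + 7)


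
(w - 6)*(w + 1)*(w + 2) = w^3 - 3*w^2 - 16*w - 12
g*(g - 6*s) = g^2 - 6*g*s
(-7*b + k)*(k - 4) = -7*b*k + 28*b + k^2 - 4*k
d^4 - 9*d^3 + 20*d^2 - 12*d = d*(d - 6)*(d - 2)*(d - 1)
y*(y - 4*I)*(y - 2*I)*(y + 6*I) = y^4 + 28*y^2 - 48*I*y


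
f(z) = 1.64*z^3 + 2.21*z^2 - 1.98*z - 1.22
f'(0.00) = -1.98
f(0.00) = -1.22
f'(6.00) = 201.66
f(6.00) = 420.70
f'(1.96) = 25.58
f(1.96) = 15.74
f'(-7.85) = 266.51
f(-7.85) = -642.82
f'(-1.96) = 8.26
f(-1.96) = -1.20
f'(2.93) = 53.21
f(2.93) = 53.20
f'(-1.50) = 2.46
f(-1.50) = 1.19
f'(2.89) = 51.89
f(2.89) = 51.10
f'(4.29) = 107.53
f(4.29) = 160.44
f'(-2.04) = 9.48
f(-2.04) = -1.91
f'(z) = 4.92*z^2 + 4.42*z - 1.98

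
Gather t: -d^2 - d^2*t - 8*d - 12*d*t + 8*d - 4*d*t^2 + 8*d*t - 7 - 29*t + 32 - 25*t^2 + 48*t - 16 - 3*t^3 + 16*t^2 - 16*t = -d^2 - 3*t^3 + t^2*(-4*d - 9) + t*(-d^2 - 4*d + 3) + 9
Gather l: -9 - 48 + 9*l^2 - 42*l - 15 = 9*l^2 - 42*l - 72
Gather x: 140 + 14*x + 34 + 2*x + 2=16*x + 176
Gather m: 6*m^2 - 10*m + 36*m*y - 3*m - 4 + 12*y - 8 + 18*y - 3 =6*m^2 + m*(36*y - 13) + 30*y - 15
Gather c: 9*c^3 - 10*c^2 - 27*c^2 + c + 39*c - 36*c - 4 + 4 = 9*c^3 - 37*c^2 + 4*c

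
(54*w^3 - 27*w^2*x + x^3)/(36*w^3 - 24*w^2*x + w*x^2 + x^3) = (-3*w + x)/(-2*w + x)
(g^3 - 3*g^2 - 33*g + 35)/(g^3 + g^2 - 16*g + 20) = (g^2 - 8*g + 7)/(g^2 - 4*g + 4)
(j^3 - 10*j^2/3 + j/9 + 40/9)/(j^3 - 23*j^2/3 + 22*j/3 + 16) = (j - 5/3)/(j - 6)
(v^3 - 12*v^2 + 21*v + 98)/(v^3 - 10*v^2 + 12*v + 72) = (v^2 - 14*v + 49)/(v^2 - 12*v + 36)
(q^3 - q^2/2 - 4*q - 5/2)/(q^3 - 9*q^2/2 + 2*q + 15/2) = (q + 1)/(q - 3)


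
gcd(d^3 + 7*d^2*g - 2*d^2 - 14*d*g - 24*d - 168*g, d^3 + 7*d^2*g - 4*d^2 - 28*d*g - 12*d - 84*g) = d^2 + 7*d*g - 6*d - 42*g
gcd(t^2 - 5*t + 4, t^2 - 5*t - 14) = 1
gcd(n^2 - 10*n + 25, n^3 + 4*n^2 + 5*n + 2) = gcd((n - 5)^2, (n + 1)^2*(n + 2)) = 1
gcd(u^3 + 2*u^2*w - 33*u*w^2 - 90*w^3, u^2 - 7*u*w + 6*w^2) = u - 6*w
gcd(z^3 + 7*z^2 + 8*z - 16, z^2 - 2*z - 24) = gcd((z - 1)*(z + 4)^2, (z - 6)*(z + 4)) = z + 4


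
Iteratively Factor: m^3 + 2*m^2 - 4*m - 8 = (m + 2)*(m^2 - 4) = (m + 2)^2*(m - 2)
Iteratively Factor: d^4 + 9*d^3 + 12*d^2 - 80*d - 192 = (d - 3)*(d^3 + 12*d^2 + 48*d + 64) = (d - 3)*(d + 4)*(d^2 + 8*d + 16) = (d - 3)*(d + 4)^2*(d + 4)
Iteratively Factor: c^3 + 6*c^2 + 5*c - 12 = (c + 3)*(c^2 + 3*c - 4) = (c + 3)*(c + 4)*(c - 1)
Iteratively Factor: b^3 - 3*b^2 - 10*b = (b - 5)*(b^2 + 2*b) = b*(b - 5)*(b + 2)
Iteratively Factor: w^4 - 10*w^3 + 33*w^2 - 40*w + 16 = (w - 4)*(w^3 - 6*w^2 + 9*w - 4) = (w - 4)*(w - 1)*(w^2 - 5*w + 4) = (w - 4)^2*(w - 1)*(w - 1)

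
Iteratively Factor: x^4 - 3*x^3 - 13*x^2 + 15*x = (x + 3)*(x^3 - 6*x^2 + 5*x) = x*(x + 3)*(x^2 - 6*x + 5) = x*(x - 5)*(x + 3)*(x - 1)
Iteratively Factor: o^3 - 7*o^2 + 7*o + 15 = (o + 1)*(o^2 - 8*o + 15) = (o - 3)*(o + 1)*(o - 5)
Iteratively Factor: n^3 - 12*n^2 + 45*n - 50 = (n - 5)*(n^2 - 7*n + 10) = (n - 5)*(n - 2)*(n - 5)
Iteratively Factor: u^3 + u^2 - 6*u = (u)*(u^2 + u - 6) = u*(u + 3)*(u - 2)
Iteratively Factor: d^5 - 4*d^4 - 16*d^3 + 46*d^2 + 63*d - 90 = (d + 3)*(d^4 - 7*d^3 + 5*d^2 + 31*d - 30) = (d - 1)*(d + 3)*(d^3 - 6*d^2 - d + 30) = (d - 3)*(d - 1)*(d + 3)*(d^2 - 3*d - 10) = (d - 3)*(d - 1)*(d + 2)*(d + 3)*(d - 5)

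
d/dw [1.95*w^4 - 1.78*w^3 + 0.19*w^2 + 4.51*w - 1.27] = 7.8*w^3 - 5.34*w^2 + 0.38*w + 4.51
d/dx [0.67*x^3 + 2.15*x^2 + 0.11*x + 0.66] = 2.01*x^2 + 4.3*x + 0.11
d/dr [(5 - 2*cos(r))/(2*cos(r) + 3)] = 16*sin(r)/(2*cos(r) + 3)^2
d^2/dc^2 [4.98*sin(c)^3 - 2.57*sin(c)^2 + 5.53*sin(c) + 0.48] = -9.26500000000001*sin(c) + 11.205*sin(3*c) - 5.14*cos(2*c)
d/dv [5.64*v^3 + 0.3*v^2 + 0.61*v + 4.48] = 16.92*v^2 + 0.6*v + 0.61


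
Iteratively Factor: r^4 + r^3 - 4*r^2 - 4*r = (r - 2)*(r^3 + 3*r^2 + 2*r) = r*(r - 2)*(r^2 + 3*r + 2) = r*(r - 2)*(r + 1)*(r + 2)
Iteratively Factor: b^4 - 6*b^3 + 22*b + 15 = (b + 1)*(b^3 - 7*b^2 + 7*b + 15) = (b - 3)*(b + 1)*(b^2 - 4*b - 5) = (b - 5)*(b - 3)*(b + 1)*(b + 1)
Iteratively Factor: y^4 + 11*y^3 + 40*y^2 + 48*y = (y)*(y^3 + 11*y^2 + 40*y + 48) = y*(y + 4)*(y^2 + 7*y + 12) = y*(y + 3)*(y + 4)*(y + 4)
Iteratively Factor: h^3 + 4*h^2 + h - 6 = (h + 2)*(h^2 + 2*h - 3) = (h - 1)*(h + 2)*(h + 3)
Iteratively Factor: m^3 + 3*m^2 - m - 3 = (m - 1)*(m^2 + 4*m + 3) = (m - 1)*(m + 1)*(m + 3)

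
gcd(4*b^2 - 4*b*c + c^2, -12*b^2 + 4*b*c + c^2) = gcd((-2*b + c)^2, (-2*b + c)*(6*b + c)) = 2*b - c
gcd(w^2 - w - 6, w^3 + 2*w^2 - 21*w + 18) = w - 3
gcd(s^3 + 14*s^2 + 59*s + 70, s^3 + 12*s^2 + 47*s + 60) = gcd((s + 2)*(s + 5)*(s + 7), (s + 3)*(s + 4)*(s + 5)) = s + 5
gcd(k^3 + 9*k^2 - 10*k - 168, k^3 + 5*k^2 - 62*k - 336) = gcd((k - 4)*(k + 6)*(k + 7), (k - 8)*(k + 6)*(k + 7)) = k^2 + 13*k + 42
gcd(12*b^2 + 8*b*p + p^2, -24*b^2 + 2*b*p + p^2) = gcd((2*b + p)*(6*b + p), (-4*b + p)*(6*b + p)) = 6*b + p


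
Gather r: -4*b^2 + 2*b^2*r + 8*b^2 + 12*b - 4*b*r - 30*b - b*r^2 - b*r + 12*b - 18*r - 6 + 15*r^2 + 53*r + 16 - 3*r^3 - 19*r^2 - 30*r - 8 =4*b^2 - 6*b - 3*r^3 + r^2*(-b - 4) + r*(2*b^2 - 5*b + 5) + 2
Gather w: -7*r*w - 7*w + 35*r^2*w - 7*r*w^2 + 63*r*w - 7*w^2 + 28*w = w^2*(-7*r - 7) + w*(35*r^2 + 56*r + 21)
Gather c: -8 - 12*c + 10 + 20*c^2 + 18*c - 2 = 20*c^2 + 6*c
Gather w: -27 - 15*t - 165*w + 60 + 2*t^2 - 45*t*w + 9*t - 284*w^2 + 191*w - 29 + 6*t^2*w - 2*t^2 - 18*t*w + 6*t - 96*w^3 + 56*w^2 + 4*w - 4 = -96*w^3 - 228*w^2 + w*(6*t^2 - 63*t + 30)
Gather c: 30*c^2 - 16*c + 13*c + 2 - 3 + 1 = 30*c^2 - 3*c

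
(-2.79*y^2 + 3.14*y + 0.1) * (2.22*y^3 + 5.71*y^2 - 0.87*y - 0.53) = -6.1938*y^5 - 8.9601*y^4 + 20.5787*y^3 - 0.6821*y^2 - 1.7512*y - 0.053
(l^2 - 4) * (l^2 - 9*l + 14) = l^4 - 9*l^3 + 10*l^2 + 36*l - 56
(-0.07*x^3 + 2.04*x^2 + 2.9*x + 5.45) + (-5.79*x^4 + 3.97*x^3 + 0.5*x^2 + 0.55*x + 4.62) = -5.79*x^4 + 3.9*x^3 + 2.54*x^2 + 3.45*x + 10.07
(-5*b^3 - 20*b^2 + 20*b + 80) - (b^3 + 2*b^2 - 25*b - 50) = -6*b^3 - 22*b^2 + 45*b + 130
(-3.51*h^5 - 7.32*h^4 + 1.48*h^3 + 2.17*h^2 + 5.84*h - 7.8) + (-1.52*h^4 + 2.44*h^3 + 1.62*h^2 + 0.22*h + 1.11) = -3.51*h^5 - 8.84*h^4 + 3.92*h^3 + 3.79*h^2 + 6.06*h - 6.69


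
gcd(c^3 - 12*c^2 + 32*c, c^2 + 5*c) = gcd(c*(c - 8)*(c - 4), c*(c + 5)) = c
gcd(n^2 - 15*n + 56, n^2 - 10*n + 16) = n - 8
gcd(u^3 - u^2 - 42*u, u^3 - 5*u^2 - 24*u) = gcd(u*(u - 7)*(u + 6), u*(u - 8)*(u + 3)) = u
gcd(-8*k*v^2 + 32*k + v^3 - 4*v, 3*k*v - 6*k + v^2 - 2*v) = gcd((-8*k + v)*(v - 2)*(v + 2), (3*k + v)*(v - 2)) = v - 2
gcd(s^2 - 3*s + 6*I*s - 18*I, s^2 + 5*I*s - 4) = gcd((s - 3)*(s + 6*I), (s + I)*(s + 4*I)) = 1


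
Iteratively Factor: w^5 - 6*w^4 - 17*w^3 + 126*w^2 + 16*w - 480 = (w + 2)*(w^4 - 8*w^3 - w^2 + 128*w - 240) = (w + 2)*(w + 4)*(w^3 - 12*w^2 + 47*w - 60) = (w - 3)*(w + 2)*(w + 4)*(w^2 - 9*w + 20) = (w - 4)*(w - 3)*(w + 2)*(w + 4)*(w - 5)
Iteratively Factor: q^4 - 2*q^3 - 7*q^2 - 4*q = (q)*(q^3 - 2*q^2 - 7*q - 4) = q*(q - 4)*(q^2 + 2*q + 1) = q*(q - 4)*(q + 1)*(q + 1)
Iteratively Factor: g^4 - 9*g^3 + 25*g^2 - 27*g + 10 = (g - 5)*(g^3 - 4*g^2 + 5*g - 2) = (g - 5)*(g - 2)*(g^2 - 2*g + 1) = (g - 5)*(g - 2)*(g - 1)*(g - 1)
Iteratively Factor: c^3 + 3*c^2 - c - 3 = (c - 1)*(c^2 + 4*c + 3) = (c - 1)*(c + 3)*(c + 1)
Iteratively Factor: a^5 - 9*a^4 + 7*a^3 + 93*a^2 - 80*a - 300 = (a - 5)*(a^4 - 4*a^3 - 13*a^2 + 28*a + 60) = (a - 5)*(a + 2)*(a^3 - 6*a^2 - a + 30) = (a - 5)*(a + 2)^2*(a^2 - 8*a + 15) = (a - 5)^2*(a + 2)^2*(a - 3)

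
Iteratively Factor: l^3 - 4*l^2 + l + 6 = (l - 3)*(l^2 - l - 2) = (l - 3)*(l + 1)*(l - 2)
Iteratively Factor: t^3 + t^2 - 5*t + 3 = (t - 1)*(t^2 + 2*t - 3) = (t - 1)*(t + 3)*(t - 1)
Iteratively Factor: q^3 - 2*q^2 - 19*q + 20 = (q - 1)*(q^2 - q - 20) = (q - 5)*(q - 1)*(q + 4)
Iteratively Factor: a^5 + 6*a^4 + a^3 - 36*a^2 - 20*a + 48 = (a + 4)*(a^4 + 2*a^3 - 7*a^2 - 8*a + 12) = (a + 3)*(a + 4)*(a^3 - a^2 - 4*a + 4) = (a + 2)*(a + 3)*(a + 4)*(a^2 - 3*a + 2) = (a - 1)*(a + 2)*(a + 3)*(a + 4)*(a - 2)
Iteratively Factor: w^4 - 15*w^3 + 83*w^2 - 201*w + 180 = (w - 3)*(w^3 - 12*w^2 + 47*w - 60) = (w - 4)*(w - 3)*(w^2 - 8*w + 15) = (w - 5)*(w - 4)*(w - 3)*(w - 3)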